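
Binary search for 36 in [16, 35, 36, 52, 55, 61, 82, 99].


Step 1: lo=0, hi=7, mid=3, val=52
Step 2: lo=0, hi=2, mid=1, val=35
Step 3: lo=2, hi=2, mid=2, val=36

Found at index 2


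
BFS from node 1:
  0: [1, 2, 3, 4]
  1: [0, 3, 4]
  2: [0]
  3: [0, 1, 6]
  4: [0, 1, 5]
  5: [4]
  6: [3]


Visit 1, enqueue [0, 3, 4]
Visit 0, enqueue [2]
Visit 3, enqueue [6]
Visit 4, enqueue [5]
Visit 2, enqueue []
Visit 6, enqueue []
Visit 5, enqueue []

BFS order: [1, 0, 3, 4, 2, 6, 5]


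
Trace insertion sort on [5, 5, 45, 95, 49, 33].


Initial: [5, 5, 45, 95, 49, 33]
Insert 5: [5, 5, 45, 95, 49, 33]
Insert 45: [5, 5, 45, 95, 49, 33]
Insert 95: [5, 5, 45, 95, 49, 33]
Insert 49: [5, 5, 45, 49, 95, 33]
Insert 33: [5, 5, 33, 45, 49, 95]

Sorted: [5, 5, 33, 45, 49, 95]


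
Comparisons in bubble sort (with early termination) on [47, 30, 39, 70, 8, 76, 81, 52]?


Algorithm: bubble sort (with early termination)
Input: [47, 30, 39, 70, 8, 76, 81, 52]
Sorted: [8, 30, 39, 47, 52, 70, 76, 81]

25


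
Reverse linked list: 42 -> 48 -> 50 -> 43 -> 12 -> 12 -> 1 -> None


Step 1: curr=42, set curr.next=prev(None) | reversed so far: 42
Step 2: curr=48, set curr.next=prev(42) | reversed so far: 48 -> 42
Step 3: curr=50, set curr.next=prev(48) | reversed so far: 50 -> 48 -> 42
Step 4: curr=43, set curr.next=prev(50) | reversed so far: 43 -> 50 -> 48 -> 42
Step 5: curr=12, set curr.next=prev(43) | reversed so far: 12 -> 43 -> 50 -> 48 -> 42
Step 6: curr=12, set curr.next=prev(12) | reversed so far: 12 -> 12 -> 43 -> 50 -> 48 -> 42
Step 7: curr=1, set curr.next=prev(12) | reversed so far: 1 -> 12 -> 12 -> 43 -> 50 -> 48 -> 42

1 -> 12 -> 12 -> 43 -> 50 -> 48 -> 42 -> None


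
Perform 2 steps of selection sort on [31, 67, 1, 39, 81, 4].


Initial: [31, 67, 1, 39, 81, 4]
Step 1: min=1 at 2
  Swap: [1, 67, 31, 39, 81, 4]
Step 2: min=4 at 5
  Swap: [1, 4, 31, 39, 81, 67]

After 2 steps: [1, 4, 31, 39, 81, 67]


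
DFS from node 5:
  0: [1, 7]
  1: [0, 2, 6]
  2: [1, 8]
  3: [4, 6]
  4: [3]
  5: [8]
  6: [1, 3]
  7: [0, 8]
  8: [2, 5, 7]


Visit 5, push [8]
Visit 8, push [7, 2]
Visit 2, push [1]
Visit 1, push [6, 0]
Visit 0, push [7]
Visit 7, push []
Visit 6, push [3]
Visit 3, push [4]
Visit 4, push []

DFS order: [5, 8, 2, 1, 0, 7, 6, 3, 4]


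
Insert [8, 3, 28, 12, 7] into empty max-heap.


Insert 8: [8]
Insert 3: [8, 3]
Insert 28: [28, 3, 8]
Insert 12: [28, 12, 8, 3]
Insert 7: [28, 12, 8, 3, 7]

Final heap: [28, 12, 8, 3, 7]


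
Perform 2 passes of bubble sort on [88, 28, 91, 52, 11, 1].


Initial: [88, 28, 91, 52, 11, 1]
Pass 1: [28, 88, 52, 11, 1, 91] (4 swaps)
Pass 2: [28, 52, 11, 1, 88, 91] (3 swaps)

After 2 passes: [28, 52, 11, 1, 88, 91]


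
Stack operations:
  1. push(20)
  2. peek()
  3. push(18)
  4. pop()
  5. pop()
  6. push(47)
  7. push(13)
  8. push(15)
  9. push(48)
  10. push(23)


push(20) -> [20]
peek()->20
push(18) -> [20, 18]
pop()->18, [20]
pop()->20, []
push(47) -> [47]
push(13) -> [47, 13]
push(15) -> [47, 13, 15]
push(48) -> [47, 13, 15, 48]
push(23) -> [47, 13, 15, 48, 23]

Final stack: [47, 13, 15, 48, 23]


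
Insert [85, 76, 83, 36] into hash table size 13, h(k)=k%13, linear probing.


Insert 85: h=7 -> slot 7
Insert 76: h=11 -> slot 11
Insert 83: h=5 -> slot 5
Insert 36: h=10 -> slot 10

Table: [None, None, None, None, None, 83, None, 85, None, None, 36, 76, None]


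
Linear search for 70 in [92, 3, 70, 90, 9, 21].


i=0: 92!=70
i=1: 3!=70
i=2: 70==70 found!

Found at 2, 3 comps


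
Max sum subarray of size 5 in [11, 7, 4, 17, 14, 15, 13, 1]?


[0:5]: 53
[1:6]: 57
[2:7]: 63
[3:8]: 60

Max: 63 at [2:7]


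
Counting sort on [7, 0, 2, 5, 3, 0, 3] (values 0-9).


Input: [7, 0, 2, 5, 3, 0, 3]
Counts: [2, 0, 1, 2, 0, 1, 0, 1, 0, 0]

Sorted: [0, 0, 2, 3, 3, 5, 7]


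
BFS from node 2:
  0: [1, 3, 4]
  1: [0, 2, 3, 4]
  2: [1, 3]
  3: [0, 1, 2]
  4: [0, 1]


Visit 2, enqueue [1, 3]
Visit 1, enqueue [0, 4]
Visit 3, enqueue []
Visit 0, enqueue []
Visit 4, enqueue []

BFS order: [2, 1, 3, 0, 4]


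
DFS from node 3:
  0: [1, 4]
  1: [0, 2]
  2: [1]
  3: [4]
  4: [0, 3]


Visit 3, push [4]
Visit 4, push [0]
Visit 0, push [1]
Visit 1, push [2]
Visit 2, push []

DFS order: [3, 4, 0, 1, 2]


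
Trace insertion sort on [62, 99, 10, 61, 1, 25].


Initial: [62, 99, 10, 61, 1, 25]
Insert 99: [62, 99, 10, 61, 1, 25]
Insert 10: [10, 62, 99, 61, 1, 25]
Insert 61: [10, 61, 62, 99, 1, 25]
Insert 1: [1, 10, 61, 62, 99, 25]
Insert 25: [1, 10, 25, 61, 62, 99]

Sorted: [1, 10, 25, 61, 62, 99]


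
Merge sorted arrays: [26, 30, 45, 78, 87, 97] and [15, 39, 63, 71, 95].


Take 15 from B
Take 26 from A
Take 30 from A
Take 39 from B
Take 45 from A
Take 63 from B
Take 71 from B
Take 78 from A
Take 87 from A
Take 95 from B

Merged: [15, 26, 30, 39, 45, 63, 71, 78, 87, 95, 97]


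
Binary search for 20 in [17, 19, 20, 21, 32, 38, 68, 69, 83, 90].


Step 1: lo=0, hi=9, mid=4, val=32
Step 2: lo=0, hi=3, mid=1, val=19
Step 3: lo=2, hi=3, mid=2, val=20

Found at index 2


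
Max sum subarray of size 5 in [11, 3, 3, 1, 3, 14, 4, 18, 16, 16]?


[0:5]: 21
[1:6]: 24
[2:7]: 25
[3:8]: 40
[4:9]: 55
[5:10]: 68

Max: 68 at [5:10]


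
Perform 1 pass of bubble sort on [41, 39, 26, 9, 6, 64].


Initial: [41, 39, 26, 9, 6, 64]
Pass 1: [39, 26, 9, 6, 41, 64] (4 swaps)

After 1 pass: [39, 26, 9, 6, 41, 64]


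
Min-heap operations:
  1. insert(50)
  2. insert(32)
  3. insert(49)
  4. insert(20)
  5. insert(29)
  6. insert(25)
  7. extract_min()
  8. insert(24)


insert(50) -> [50]
insert(32) -> [32, 50]
insert(49) -> [32, 50, 49]
insert(20) -> [20, 32, 49, 50]
insert(29) -> [20, 29, 49, 50, 32]
insert(25) -> [20, 29, 25, 50, 32, 49]
extract_min()->20, [25, 29, 49, 50, 32]
insert(24) -> [24, 29, 25, 50, 32, 49]

Final heap: [24, 29, 25, 50, 32, 49]


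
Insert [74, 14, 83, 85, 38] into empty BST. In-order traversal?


Insert 74: root
Insert 14: L from 74
Insert 83: R from 74
Insert 85: R from 74 -> R from 83
Insert 38: L from 74 -> R from 14

In-order: [14, 38, 74, 83, 85]


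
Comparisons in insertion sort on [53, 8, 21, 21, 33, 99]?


Algorithm: insertion sort
Input: [53, 8, 21, 21, 33, 99]
Sorted: [8, 21, 21, 33, 53, 99]

8


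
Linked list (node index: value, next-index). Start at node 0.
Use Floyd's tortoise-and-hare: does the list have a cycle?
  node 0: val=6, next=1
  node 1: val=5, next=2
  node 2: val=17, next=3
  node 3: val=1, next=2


Floyd's tortoise (slow, +1) and hare (fast, +2):
  init: slow=0, fast=0
  step 1: slow=1, fast=2
  step 2: slow=2, fast=2
  slow == fast at node 2: cycle detected

Cycle: yes


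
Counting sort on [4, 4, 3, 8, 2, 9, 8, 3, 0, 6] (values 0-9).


Input: [4, 4, 3, 8, 2, 9, 8, 3, 0, 6]
Counts: [1, 0, 1, 2, 2, 0, 1, 0, 2, 1]

Sorted: [0, 2, 3, 3, 4, 4, 6, 8, 8, 9]


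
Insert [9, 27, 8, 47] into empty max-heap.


Insert 9: [9]
Insert 27: [27, 9]
Insert 8: [27, 9, 8]
Insert 47: [47, 27, 8, 9]

Final heap: [47, 27, 8, 9]


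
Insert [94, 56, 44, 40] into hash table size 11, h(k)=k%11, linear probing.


Insert 94: h=6 -> slot 6
Insert 56: h=1 -> slot 1
Insert 44: h=0 -> slot 0
Insert 40: h=7 -> slot 7

Table: [44, 56, None, None, None, None, 94, 40, None, None, None]


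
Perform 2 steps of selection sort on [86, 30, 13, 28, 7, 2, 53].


Initial: [86, 30, 13, 28, 7, 2, 53]
Step 1: min=2 at 5
  Swap: [2, 30, 13, 28, 7, 86, 53]
Step 2: min=7 at 4
  Swap: [2, 7, 13, 28, 30, 86, 53]

After 2 steps: [2, 7, 13, 28, 30, 86, 53]


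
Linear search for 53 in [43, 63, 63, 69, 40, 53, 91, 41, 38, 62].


i=0: 43!=53
i=1: 63!=53
i=2: 63!=53
i=3: 69!=53
i=4: 40!=53
i=5: 53==53 found!

Found at 5, 6 comps


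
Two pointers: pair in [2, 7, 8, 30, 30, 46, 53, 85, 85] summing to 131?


lo=0(2)+hi=8(85)=87
lo=1(7)+hi=8(85)=92
lo=2(8)+hi=8(85)=93
lo=3(30)+hi=8(85)=115
lo=4(30)+hi=8(85)=115
lo=5(46)+hi=8(85)=131

Yes: 46+85=131


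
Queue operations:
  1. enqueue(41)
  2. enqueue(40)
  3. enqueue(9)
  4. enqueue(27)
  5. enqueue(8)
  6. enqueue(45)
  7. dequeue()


enqueue(41) -> [41]
enqueue(40) -> [41, 40]
enqueue(9) -> [41, 40, 9]
enqueue(27) -> [41, 40, 9, 27]
enqueue(8) -> [41, 40, 9, 27, 8]
enqueue(45) -> [41, 40, 9, 27, 8, 45]
dequeue()->41, [40, 9, 27, 8, 45]

Final queue: [40, 9, 27, 8, 45]


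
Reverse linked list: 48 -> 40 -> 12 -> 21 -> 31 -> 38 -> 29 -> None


Step 1: curr=48, set curr.next=prev(None) | reversed so far: 48
Step 2: curr=40, set curr.next=prev(48) | reversed so far: 40 -> 48
Step 3: curr=12, set curr.next=prev(40) | reversed so far: 12 -> 40 -> 48
Step 4: curr=21, set curr.next=prev(12) | reversed so far: 21 -> 12 -> 40 -> 48
Step 5: curr=31, set curr.next=prev(21) | reversed so far: 31 -> 21 -> 12 -> 40 -> 48
Step 6: curr=38, set curr.next=prev(31) | reversed so far: 38 -> 31 -> 21 -> 12 -> 40 -> 48
Step 7: curr=29, set curr.next=prev(38) | reversed so far: 29 -> 38 -> 31 -> 21 -> 12 -> 40 -> 48

29 -> 38 -> 31 -> 21 -> 12 -> 40 -> 48 -> None


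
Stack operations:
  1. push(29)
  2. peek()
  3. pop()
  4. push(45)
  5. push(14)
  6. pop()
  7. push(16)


push(29) -> [29]
peek()->29
pop()->29, []
push(45) -> [45]
push(14) -> [45, 14]
pop()->14, [45]
push(16) -> [45, 16]

Final stack: [45, 16]


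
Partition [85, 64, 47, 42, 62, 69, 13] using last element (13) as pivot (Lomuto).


Pivot: 13
Place pivot at 0: [13, 64, 47, 42, 62, 69, 85]

Partitioned: [13, 64, 47, 42, 62, 69, 85]


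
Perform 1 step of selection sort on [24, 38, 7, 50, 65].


Initial: [24, 38, 7, 50, 65]
Step 1: min=7 at 2
  Swap: [7, 38, 24, 50, 65]

After 1 step: [7, 38, 24, 50, 65]


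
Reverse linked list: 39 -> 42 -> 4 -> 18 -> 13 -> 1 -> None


Step 1: curr=39, set curr.next=prev(None) | reversed so far: 39
Step 2: curr=42, set curr.next=prev(39) | reversed so far: 42 -> 39
Step 3: curr=4, set curr.next=prev(42) | reversed so far: 4 -> 42 -> 39
Step 4: curr=18, set curr.next=prev(4) | reversed so far: 18 -> 4 -> 42 -> 39
Step 5: curr=13, set curr.next=prev(18) | reversed so far: 13 -> 18 -> 4 -> 42 -> 39
Step 6: curr=1, set curr.next=prev(13) | reversed so far: 1 -> 13 -> 18 -> 4 -> 42 -> 39

1 -> 13 -> 18 -> 4 -> 42 -> 39 -> None


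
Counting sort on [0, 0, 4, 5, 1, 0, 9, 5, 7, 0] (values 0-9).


Input: [0, 0, 4, 5, 1, 0, 9, 5, 7, 0]
Counts: [4, 1, 0, 0, 1, 2, 0, 1, 0, 1]

Sorted: [0, 0, 0, 0, 1, 4, 5, 5, 7, 9]


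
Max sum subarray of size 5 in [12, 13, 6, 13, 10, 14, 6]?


[0:5]: 54
[1:6]: 56
[2:7]: 49

Max: 56 at [1:6]


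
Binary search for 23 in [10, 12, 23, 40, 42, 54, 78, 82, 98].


Step 1: lo=0, hi=8, mid=4, val=42
Step 2: lo=0, hi=3, mid=1, val=12
Step 3: lo=2, hi=3, mid=2, val=23

Found at index 2


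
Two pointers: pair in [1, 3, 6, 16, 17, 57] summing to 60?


lo=0(1)+hi=5(57)=58
lo=1(3)+hi=5(57)=60

Yes: 3+57=60


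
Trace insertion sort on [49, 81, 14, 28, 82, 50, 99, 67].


Initial: [49, 81, 14, 28, 82, 50, 99, 67]
Insert 81: [49, 81, 14, 28, 82, 50, 99, 67]
Insert 14: [14, 49, 81, 28, 82, 50, 99, 67]
Insert 28: [14, 28, 49, 81, 82, 50, 99, 67]
Insert 82: [14, 28, 49, 81, 82, 50, 99, 67]
Insert 50: [14, 28, 49, 50, 81, 82, 99, 67]
Insert 99: [14, 28, 49, 50, 81, 82, 99, 67]
Insert 67: [14, 28, 49, 50, 67, 81, 82, 99]

Sorted: [14, 28, 49, 50, 67, 81, 82, 99]


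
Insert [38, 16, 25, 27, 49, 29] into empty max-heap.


Insert 38: [38]
Insert 16: [38, 16]
Insert 25: [38, 16, 25]
Insert 27: [38, 27, 25, 16]
Insert 49: [49, 38, 25, 16, 27]
Insert 29: [49, 38, 29, 16, 27, 25]

Final heap: [49, 38, 29, 16, 27, 25]


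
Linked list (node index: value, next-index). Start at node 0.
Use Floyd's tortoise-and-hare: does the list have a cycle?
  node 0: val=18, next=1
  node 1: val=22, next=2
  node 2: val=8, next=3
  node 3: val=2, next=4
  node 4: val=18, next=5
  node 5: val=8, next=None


Floyd's tortoise (slow, +1) and hare (fast, +2):
  init: slow=0, fast=0
  step 1: slow=1, fast=2
  step 2: slow=2, fast=4
  step 3: fast 4->5->None, no cycle

Cycle: no


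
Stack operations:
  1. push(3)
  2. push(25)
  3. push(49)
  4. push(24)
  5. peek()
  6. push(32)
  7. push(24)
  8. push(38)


push(3) -> [3]
push(25) -> [3, 25]
push(49) -> [3, 25, 49]
push(24) -> [3, 25, 49, 24]
peek()->24
push(32) -> [3, 25, 49, 24, 32]
push(24) -> [3, 25, 49, 24, 32, 24]
push(38) -> [3, 25, 49, 24, 32, 24, 38]

Final stack: [3, 25, 49, 24, 32, 24, 38]


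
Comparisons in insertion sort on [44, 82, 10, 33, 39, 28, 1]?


Algorithm: insertion sort
Input: [44, 82, 10, 33, 39, 28, 1]
Sorted: [1, 10, 28, 33, 39, 44, 82]

20


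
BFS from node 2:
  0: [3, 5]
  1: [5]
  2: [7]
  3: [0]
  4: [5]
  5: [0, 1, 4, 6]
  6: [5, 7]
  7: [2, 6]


Visit 2, enqueue [7]
Visit 7, enqueue [6]
Visit 6, enqueue [5]
Visit 5, enqueue [0, 1, 4]
Visit 0, enqueue [3]
Visit 1, enqueue []
Visit 4, enqueue []
Visit 3, enqueue []

BFS order: [2, 7, 6, 5, 0, 1, 4, 3]


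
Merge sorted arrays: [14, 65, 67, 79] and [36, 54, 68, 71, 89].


Take 14 from A
Take 36 from B
Take 54 from B
Take 65 from A
Take 67 from A
Take 68 from B
Take 71 from B
Take 79 from A

Merged: [14, 36, 54, 65, 67, 68, 71, 79, 89]


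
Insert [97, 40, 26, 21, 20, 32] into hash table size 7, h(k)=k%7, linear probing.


Insert 97: h=6 -> slot 6
Insert 40: h=5 -> slot 5
Insert 26: h=5, 2 probes -> slot 0
Insert 21: h=0, 1 probes -> slot 1
Insert 20: h=6, 3 probes -> slot 2
Insert 32: h=4 -> slot 4

Table: [26, 21, 20, None, 32, 40, 97]


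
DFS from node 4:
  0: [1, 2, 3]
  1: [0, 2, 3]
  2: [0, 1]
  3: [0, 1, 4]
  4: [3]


Visit 4, push [3]
Visit 3, push [1, 0]
Visit 0, push [2, 1]
Visit 1, push [2]
Visit 2, push []

DFS order: [4, 3, 0, 1, 2]


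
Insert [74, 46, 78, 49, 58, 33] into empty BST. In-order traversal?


Insert 74: root
Insert 46: L from 74
Insert 78: R from 74
Insert 49: L from 74 -> R from 46
Insert 58: L from 74 -> R from 46 -> R from 49
Insert 33: L from 74 -> L from 46

In-order: [33, 46, 49, 58, 74, 78]


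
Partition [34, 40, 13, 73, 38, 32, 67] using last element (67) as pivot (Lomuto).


Pivot: 67
  34 <= 67: advance i (no swap)
  40 <= 67: advance i (no swap)
  13 <= 67: advance i (no swap)
  38 <= 67: swap -> [34, 40, 13, 38, 73, 32, 67]
  32 <= 67: swap -> [34, 40, 13, 38, 32, 73, 67]
Place pivot at 5: [34, 40, 13, 38, 32, 67, 73]

Partitioned: [34, 40, 13, 38, 32, 67, 73]


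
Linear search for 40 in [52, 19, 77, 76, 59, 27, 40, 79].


i=0: 52!=40
i=1: 19!=40
i=2: 77!=40
i=3: 76!=40
i=4: 59!=40
i=5: 27!=40
i=6: 40==40 found!

Found at 6, 7 comps


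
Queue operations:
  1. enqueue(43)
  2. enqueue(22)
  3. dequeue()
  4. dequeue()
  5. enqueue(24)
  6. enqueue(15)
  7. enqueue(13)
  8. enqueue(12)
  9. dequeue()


enqueue(43) -> [43]
enqueue(22) -> [43, 22]
dequeue()->43, [22]
dequeue()->22, []
enqueue(24) -> [24]
enqueue(15) -> [24, 15]
enqueue(13) -> [24, 15, 13]
enqueue(12) -> [24, 15, 13, 12]
dequeue()->24, [15, 13, 12]

Final queue: [15, 13, 12]


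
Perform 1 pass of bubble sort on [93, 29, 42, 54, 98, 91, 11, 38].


Initial: [93, 29, 42, 54, 98, 91, 11, 38]
Pass 1: [29, 42, 54, 93, 91, 11, 38, 98] (6 swaps)

After 1 pass: [29, 42, 54, 93, 91, 11, 38, 98]


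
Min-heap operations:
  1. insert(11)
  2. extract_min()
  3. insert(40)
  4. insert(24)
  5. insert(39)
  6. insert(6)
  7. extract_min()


insert(11) -> [11]
extract_min()->11, []
insert(40) -> [40]
insert(24) -> [24, 40]
insert(39) -> [24, 40, 39]
insert(6) -> [6, 24, 39, 40]
extract_min()->6, [24, 40, 39]

Final heap: [24, 40, 39]


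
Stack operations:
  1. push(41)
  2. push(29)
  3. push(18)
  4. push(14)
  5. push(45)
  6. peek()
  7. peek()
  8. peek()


push(41) -> [41]
push(29) -> [41, 29]
push(18) -> [41, 29, 18]
push(14) -> [41, 29, 18, 14]
push(45) -> [41, 29, 18, 14, 45]
peek()->45
peek()->45
peek()->45

Final stack: [41, 29, 18, 14, 45]


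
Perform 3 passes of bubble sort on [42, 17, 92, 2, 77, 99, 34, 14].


Initial: [42, 17, 92, 2, 77, 99, 34, 14]
Pass 1: [17, 42, 2, 77, 92, 34, 14, 99] (5 swaps)
Pass 2: [17, 2, 42, 77, 34, 14, 92, 99] (3 swaps)
Pass 3: [2, 17, 42, 34, 14, 77, 92, 99] (3 swaps)

After 3 passes: [2, 17, 42, 34, 14, 77, 92, 99]


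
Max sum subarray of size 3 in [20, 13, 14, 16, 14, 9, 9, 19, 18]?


[0:3]: 47
[1:4]: 43
[2:5]: 44
[3:6]: 39
[4:7]: 32
[5:8]: 37
[6:9]: 46

Max: 47 at [0:3]


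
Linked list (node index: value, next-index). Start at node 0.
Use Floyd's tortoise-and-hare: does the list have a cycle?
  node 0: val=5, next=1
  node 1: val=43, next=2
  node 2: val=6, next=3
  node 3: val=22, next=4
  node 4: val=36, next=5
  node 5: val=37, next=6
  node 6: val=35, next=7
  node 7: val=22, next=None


Floyd's tortoise (slow, +1) and hare (fast, +2):
  init: slow=0, fast=0
  step 1: slow=1, fast=2
  step 2: slow=2, fast=4
  step 3: slow=3, fast=6
  step 4: fast 6->7->None, no cycle

Cycle: no


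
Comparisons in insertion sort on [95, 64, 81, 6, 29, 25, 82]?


Algorithm: insertion sort
Input: [95, 64, 81, 6, 29, 25, 82]
Sorted: [6, 25, 29, 64, 81, 82, 95]

17


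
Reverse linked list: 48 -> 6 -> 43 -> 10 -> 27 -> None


Step 1: curr=48, set curr.next=prev(None) | reversed so far: 48
Step 2: curr=6, set curr.next=prev(48) | reversed so far: 6 -> 48
Step 3: curr=43, set curr.next=prev(6) | reversed so far: 43 -> 6 -> 48
Step 4: curr=10, set curr.next=prev(43) | reversed so far: 10 -> 43 -> 6 -> 48
Step 5: curr=27, set curr.next=prev(10) | reversed so far: 27 -> 10 -> 43 -> 6 -> 48

27 -> 10 -> 43 -> 6 -> 48 -> None


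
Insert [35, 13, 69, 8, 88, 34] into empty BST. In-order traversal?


Insert 35: root
Insert 13: L from 35
Insert 69: R from 35
Insert 8: L from 35 -> L from 13
Insert 88: R from 35 -> R from 69
Insert 34: L from 35 -> R from 13

In-order: [8, 13, 34, 35, 69, 88]


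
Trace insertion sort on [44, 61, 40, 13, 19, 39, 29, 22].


Initial: [44, 61, 40, 13, 19, 39, 29, 22]
Insert 61: [44, 61, 40, 13, 19, 39, 29, 22]
Insert 40: [40, 44, 61, 13, 19, 39, 29, 22]
Insert 13: [13, 40, 44, 61, 19, 39, 29, 22]
Insert 19: [13, 19, 40, 44, 61, 39, 29, 22]
Insert 39: [13, 19, 39, 40, 44, 61, 29, 22]
Insert 29: [13, 19, 29, 39, 40, 44, 61, 22]
Insert 22: [13, 19, 22, 29, 39, 40, 44, 61]

Sorted: [13, 19, 22, 29, 39, 40, 44, 61]


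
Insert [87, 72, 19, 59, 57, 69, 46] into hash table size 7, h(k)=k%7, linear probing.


Insert 87: h=3 -> slot 3
Insert 72: h=2 -> slot 2
Insert 19: h=5 -> slot 5
Insert 59: h=3, 1 probes -> slot 4
Insert 57: h=1 -> slot 1
Insert 69: h=6 -> slot 6
Insert 46: h=4, 3 probes -> slot 0

Table: [46, 57, 72, 87, 59, 19, 69]


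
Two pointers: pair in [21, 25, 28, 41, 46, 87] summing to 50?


lo=0(21)+hi=5(87)=108
lo=0(21)+hi=4(46)=67
lo=0(21)+hi=3(41)=62
lo=0(21)+hi=2(28)=49
lo=1(25)+hi=2(28)=53

No pair found


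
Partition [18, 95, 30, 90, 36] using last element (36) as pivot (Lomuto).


Pivot: 36
  18 <= 36: advance i (no swap)
  30 <= 36: swap -> [18, 30, 95, 90, 36]
Place pivot at 2: [18, 30, 36, 90, 95]

Partitioned: [18, 30, 36, 90, 95]


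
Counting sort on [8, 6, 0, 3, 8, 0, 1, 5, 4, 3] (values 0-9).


Input: [8, 6, 0, 3, 8, 0, 1, 5, 4, 3]
Counts: [2, 1, 0, 2, 1, 1, 1, 0, 2, 0]

Sorted: [0, 0, 1, 3, 3, 4, 5, 6, 8, 8]


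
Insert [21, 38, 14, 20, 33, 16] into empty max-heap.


Insert 21: [21]
Insert 38: [38, 21]
Insert 14: [38, 21, 14]
Insert 20: [38, 21, 14, 20]
Insert 33: [38, 33, 14, 20, 21]
Insert 16: [38, 33, 16, 20, 21, 14]

Final heap: [38, 33, 16, 20, 21, 14]


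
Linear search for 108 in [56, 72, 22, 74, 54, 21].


i=0: 56!=108
i=1: 72!=108
i=2: 22!=108
i=3: 74!=108
i=4: 54!=108
i=5: 21!=108

Not found, 6 comps


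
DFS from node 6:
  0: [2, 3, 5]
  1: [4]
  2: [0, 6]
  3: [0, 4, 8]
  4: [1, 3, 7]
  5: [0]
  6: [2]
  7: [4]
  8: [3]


Visit 6, push [2]
Visit 2, push [0]
Visit 0, push [5, 3]
Visit 3, push [8, 4]
Visit 4, push [7, 1]
Visit 1, push []
Visit 7, push []
Visit 8, push []
Visit 5, push []

DFS order: [6, 2, 0, 3, 4, 1, 7, 8, 5]


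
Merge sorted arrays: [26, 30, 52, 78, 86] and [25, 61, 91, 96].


Take 25 from B
Take 26 from A
Take 30 from A
Take 52 from A
Take 61 from B
Take 78 from A
Take 86 from A

Merged: [25, 26, 30, 52, 61, 78, 86, 91, 96]


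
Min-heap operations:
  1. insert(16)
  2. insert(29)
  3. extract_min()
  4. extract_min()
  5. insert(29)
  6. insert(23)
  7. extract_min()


insert(16) -> [16]
insert(29) -> [16, 29]
extract_min()->16, [29]
extract_min()->29, []
insert(29) -> [29]
insert(23) -> [23, 29]
extract_min()->23, [29]

Final heap: [29]


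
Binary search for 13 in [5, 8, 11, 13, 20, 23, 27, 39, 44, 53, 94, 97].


Step 1: lo=0, hi=11, mid=5, val=23
Step 2: lo=0, hi=4, mid=2, val=11
Step 3: lo=3, hi=4, mid=3, val=13

Found at index 3


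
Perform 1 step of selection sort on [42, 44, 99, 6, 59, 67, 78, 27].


Initial: [42, 44, 99, 6, 59, 67, 78, 27]
Step 1: min=6 at 3
  Swap: [6, 44, 99, 42, 59, 67, 78, 27]

After 1 step: [6, 44, 99, 42, 59, 67, 78, 27]


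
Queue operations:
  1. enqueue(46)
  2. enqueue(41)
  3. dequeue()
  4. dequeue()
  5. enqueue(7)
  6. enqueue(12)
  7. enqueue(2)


enqueue(46) -> [46]
enqueue(41) -> [46, 41]
dequeue()->46, [41]
dequeue()->41, []
enqueue(7) -> [7]
enqueue(12) -> [7, 12]
enqueue(2) -> [7, 12, 2]

Final queue: [7, 12, 2]


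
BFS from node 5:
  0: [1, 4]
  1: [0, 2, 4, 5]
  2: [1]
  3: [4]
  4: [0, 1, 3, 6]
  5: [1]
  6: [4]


Visit 5, enqueue [1]
Visit 1, enqueue [0, 2, 4]
Visit 0, enqueue []
Visit 2, enqueue []
Visit 4, enqueue [3, 6]
Visit 3, enqueue []
Visit 6, enqueue []

BFS order: [5, 1, 0, 2, 4, 3, 6]


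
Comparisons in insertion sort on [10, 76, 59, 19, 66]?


Algorithm: insertion sort
Input: [10, 76, 59, 19, 66]
Sorted: [10, 19, 59, 66, 76]

8


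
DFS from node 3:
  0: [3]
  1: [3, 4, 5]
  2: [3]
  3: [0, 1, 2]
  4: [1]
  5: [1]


Visit 3, push [2, 1, 0]
Visit 0, push []
Visit 1, push [5, 4]
Visit 4, push []
Visit 5, push []
Visit 2, push []

DFS order: [3, 0, 1, 4, 5, 2]


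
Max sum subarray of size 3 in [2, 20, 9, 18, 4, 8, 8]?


[0:3]: 31
[1:4]: 47
[2:5]: 31
[3:6]: 30
[4:7]: 20

Max: 47 at [1:4]


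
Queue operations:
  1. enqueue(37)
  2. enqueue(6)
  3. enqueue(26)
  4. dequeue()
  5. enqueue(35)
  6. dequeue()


enqueue(37) -> [37]
enqueue(6) -> [37, 6]
enqueue(26) -> [37, 6, 26]
dequeue()->37, [6, 26]
enqueue(35) -> [6, 26, 35]
dequeue()->6, [26, 35]

Final queue: [26, 35]


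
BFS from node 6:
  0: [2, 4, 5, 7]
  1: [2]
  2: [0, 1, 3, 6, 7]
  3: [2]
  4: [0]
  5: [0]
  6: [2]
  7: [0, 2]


Visit 6, enqueue [2]
Visit 2, enqueue [0, 1, 3, 7]
Visit 0, enqueue [4, 5]
Visit 1, enqueue []
Visit 3, enqueue []
Visit 7, enqueue []
Visit 4, enqueue []
Visit 5, enqueue []

BFS order: [6, 2, 0, 1, 3, 7, 4, 5]


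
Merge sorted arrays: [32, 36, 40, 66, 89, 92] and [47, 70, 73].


Take 32 from A
Take 36 from A
Take 40 from A
Take 47 from B
Take 66 from A
Take 70 from B
Take 73 from B

Merged: [32, 36, 40, 47, 66, 70, 73, 89, 92]


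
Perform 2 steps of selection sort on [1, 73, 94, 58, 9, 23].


Initial: [1, 73, 94, 58, 9, 23]
Step 1: min=1 at 0
  Swap: [1, 73, 94, 58, 9, 23]
Step 2: min=9 at 4
  Swap: [1, 9, 94, 58, 73, 23]

After 2 steps: [1, 9, 94, 58, 73, 23]


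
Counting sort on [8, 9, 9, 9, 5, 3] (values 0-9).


Input: [8, 9, 9, 9, 5, 3]
Counts: [0, 0, 0, 1, 0, 1, 0, 0, 1, 3]

Sorted: [3, 5, 8, 9, 9, 9]


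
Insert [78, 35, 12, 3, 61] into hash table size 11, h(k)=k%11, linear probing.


Insert 78: h=1 -> slot 1
Insert 35: h=2 -> slot 2
Insert 12: h=1, 2 probes -> slot 3
Insert 3: h=3, 1 probes -> slot 4
Insert 61: h=6 -> slot 6

Table: [None, 78, 35, 12, 3, None, 61, None, None, None, None]


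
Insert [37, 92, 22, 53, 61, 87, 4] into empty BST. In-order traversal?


Insert 37: root
Insert 92: R from 37
Insert 22: L from 37
Insert 53: R from 37 -> L from 92
Insert 61: R from 37 -> L from 92 -> R from 53
Insert 87: R from 37 -> L from 92 -> R from 53 -> R from 61
Insert 4: L from 37 -> L from 22

In-order: [4, 22, 37, 53, 61, 87, 92]


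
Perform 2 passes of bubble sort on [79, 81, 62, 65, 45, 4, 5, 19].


Initial: [79, 81, 62, 65, 45, 4, 5, 19]
Pass 1: [79, 62, 65, 45, 4, 5, 19, 81] (6 swaps)
Pass 2: [62, 65, 45, 4, 5, 19, 79, 81] (6 swaps)

After 2 passes: [62, 65, 45, 4, 5, 19, 79, 81]


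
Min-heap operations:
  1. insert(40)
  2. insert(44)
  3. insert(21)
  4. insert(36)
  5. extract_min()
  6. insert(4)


insert(40) -> [40]
insert(44) -> [40, 44]
insert(21) -> [21, 44, 40]
insert(36) -> [21, 36, 40, 44]
extract_min()->21, [36, 44, 40]
insert(4) -> [4, 36, 40, 44]

Final heap: [4, 36, 40, 44]


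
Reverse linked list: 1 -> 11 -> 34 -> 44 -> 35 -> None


Step 1: curr=1, set curr.next=prev(None) | reversed so far: 1
Step 2: curr=11, set curr.next=prev(1) | reversed so far: 11 -> 1
Step 3: curr=34, set curr.next=prev(11) | reversed so far: 34 -> 11 -> 1
Step 4: curr=44, set curr.next=prev(34) | reversed so far: 44 -> 34 -> 11 -> 1
Step 5: curr=35, set curr.next=prev(44) | reversed so far: 35 -> 44 -> 34 -> 11 -> 1

35 -> 44 -> 34 -> 11 -> 1 -> None


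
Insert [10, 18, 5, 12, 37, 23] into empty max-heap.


Insert 10: [10]
Insert 18: [18, 10]
Insert 5: [18, 10, 5]
Insert 12: [18, 12, 5, 10]
Insert 37: [37, 18, 5, 10, 12]
Insert 23: [37, 18, 23, 10, 12, 5]

Final heap: [37, 18, 23, 10, 12, 5]


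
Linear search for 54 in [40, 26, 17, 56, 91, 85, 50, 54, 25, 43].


i=0: 40!=54
i=1: 26!=54
i=2: 17!=54
i=3: 56!=54
i=4: 91!=54
i=5: 85!=54
i=6: 50!=54
i=7: 54==54 found!

Found at 7, 8 comps


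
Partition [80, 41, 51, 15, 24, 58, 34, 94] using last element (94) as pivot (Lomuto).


Pivot: 94
  80 <= 94: advance i (no swap)
  41 <= 94: advance i (no swap)
  51 <= 94: advance i (no swap)
  15 <= 94: advance i (no swap)
  24 <= 94: advance i (no swap)
  58 <= 94: advance i (no swap)
  34 <= 94: advance i (no swap)
Place pivot at 7: [80, 41, 51, 15, 24, 58, 34, 94]

Partitioned: [80, 41, 51, 15, 24, 58, 34, 94]


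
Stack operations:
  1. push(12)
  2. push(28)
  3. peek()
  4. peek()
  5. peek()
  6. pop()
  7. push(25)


push(12) -> [12]
push(28) -> [12, 28]
peek()->28
peek()->28
peek()->28
pop()->28, [12]
push(25) -> [12, 25]

Final stack: [12, 25]


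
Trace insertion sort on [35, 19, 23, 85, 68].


Initial: [35, 19, 23, 85, 68]
Insert 19: [19, 35, 23, 85, 68]
Insert 23: [19, 23, 35, 85, 68]
Insert 85: [19, 23, 35, 85, 68]
Insert 68: [19, 23, 35, 68, 85]

Sorted: [19, 23, 35, 68, 85]


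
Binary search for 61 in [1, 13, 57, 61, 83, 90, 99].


Step 1: lo=0, hi=6, mid=3, val=61

Found at index 3


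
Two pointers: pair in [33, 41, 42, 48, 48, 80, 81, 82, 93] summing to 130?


lo=0(33)+hi=8(93)=126
lo=1(41)+hi=8(93)=134
lo=1(41)+hi=7(82)=123
lo=2(42)+hi=7(82)=124
lo=3(48)+hi=7(82)=130

Yes: 48+82=130


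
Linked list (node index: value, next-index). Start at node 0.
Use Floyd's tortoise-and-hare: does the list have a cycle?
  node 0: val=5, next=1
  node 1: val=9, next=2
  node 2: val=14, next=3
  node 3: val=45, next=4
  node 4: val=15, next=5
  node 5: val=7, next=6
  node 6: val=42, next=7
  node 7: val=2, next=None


Floyd's tortoise (slow, +1) and hare (fast, +2):
  init: slow=0, fast=0
  step 1: slow=1, fast=2
  step 2: slow=2, fast=4
  step 3: slow=3, fast=6
  step 4: fast 6->7->None, no cycle

Cycle: no


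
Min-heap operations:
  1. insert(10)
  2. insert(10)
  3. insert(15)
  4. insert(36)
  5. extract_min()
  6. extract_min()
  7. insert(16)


insert(10) -> [10]
insert(10) -> [10, 10]
insert(15) -> [10, 10, 15]
insert(36) -> [10, 10, 15, 36]
extract_min()->10, [10, 36, 15]
extract_min()->10, [15, 36]
insert(16) -> [15, 36, 16]

Final heap: [15, 36, 16]


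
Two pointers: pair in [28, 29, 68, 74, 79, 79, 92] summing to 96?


lo=0(28)+hi=6(92)=120
lo=0(28)+hi=5(79)=107
lo=0(28)+hi=4(79)=107
lo=0(28)+hi=3(74)=102
lo=0(28)+hi=2(68)=96

Yes: 28+68=96


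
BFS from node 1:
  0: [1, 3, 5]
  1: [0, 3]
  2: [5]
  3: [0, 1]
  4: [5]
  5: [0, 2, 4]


Visit 1, enqueue [0, 3]
Visit 0, enqueue [5]
Visit 3, enqueue []
Visit 5, enqueue [2, 4]
Visit 2, enqueue []
Visit 4, enqueue []

BFS order: [1, 0, 3, 5, 2, 4]


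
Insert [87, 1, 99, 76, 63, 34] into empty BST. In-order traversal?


Insert 87: root
Insert 1: L from 87
Insert 99: R from 87
Insert 76: L from 87 -> R from 1
Insert 63: L from 87 -> R from 1 -> L from 76
Insert 34: L from 87 -> R from 1 -> L from 76 -> L from 63

In-order: [1, 34, 63, 76, 87, 99]


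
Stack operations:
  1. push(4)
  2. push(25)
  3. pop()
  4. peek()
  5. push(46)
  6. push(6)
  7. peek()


push(4) -> [4]
push(25) -> [4, 25]
pop()->25, [4]
peek()->4
push(46) -> [4, 46]
push(6) -> [4, 46, 6]
peek()->6

Final stack: [4, 46, 6]


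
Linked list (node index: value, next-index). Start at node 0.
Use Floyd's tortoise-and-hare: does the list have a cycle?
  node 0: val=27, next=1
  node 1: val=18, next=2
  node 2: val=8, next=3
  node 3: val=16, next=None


Floyd's tortoise (slow, +1) and hare (fast, +2):
  init: slow=0, fast=0
  step 1: slow=1, fast=2
  step 2: fast 2->3->None, no cycle

Cycle: no


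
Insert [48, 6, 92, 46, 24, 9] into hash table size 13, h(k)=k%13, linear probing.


Insert 48: h=9 -> slot 9
Insert 6: h=6 -> slot 6
Insert 92: h=1 -> slot 1
Insert 46: h=7 -> slot 7
Insert 24: h=11 -> slot 11
Insert 9: h=9, 1 probes -> slot 10

Table: [None, 92, None, None, None, None, 6, 46, None, 48, 9, 24, None]


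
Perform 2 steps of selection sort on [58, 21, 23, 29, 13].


Initial: [58, 21, 23, 29, 13]
Step 1: min=13 at 4
  Swap: [13, 21, 23, 29, 58]
Step 2: min=21 at 1
  Swap: [13, 21, 23, 29, 58]

After 2 steps: [13, 21, 23, 29, 58]


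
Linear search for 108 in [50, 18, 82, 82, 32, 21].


i=0: 50!=108
i=1: 18!=108
i=2: 82!=108
i=3: 82!=108
i=4: 32!=108
i=5: 21!=108

Not found, 6 comps


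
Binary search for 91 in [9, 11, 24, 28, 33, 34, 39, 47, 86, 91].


Step 1: lo=0, hi=9, mid=4, val=33
Step 2: lo=5, hi=9, mid=7, val=47
Step 3: lo=8, hi=9, mid=8, val=86
Step 4: lo=9, hi=9, mid=9, val=91

Found at index 9


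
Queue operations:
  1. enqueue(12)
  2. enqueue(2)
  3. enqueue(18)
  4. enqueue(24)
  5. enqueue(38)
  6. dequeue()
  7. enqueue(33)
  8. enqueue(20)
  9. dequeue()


enqueue(12) -> [12]
enqueue(2) -> [12, 2]
enqueue(18) -> [12, 2, 18]
enqueue(24) -> [12, 2, 18, 24]
enqueue(38) -> [12, 2, 18, 24, 38]
dequeue()->12, [2, 18, 24, 38]
enqueue(33) -> [2, 18, 24, 38, 33]
enqueue(20) -> [2, 18, 24, 38, 33, 20]
dequeue()->2, [18, 24, 38, 33, 20]

Final queue: [18, 24, 38, 33, 20]


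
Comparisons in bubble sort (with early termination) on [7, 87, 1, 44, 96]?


Algorithm: bubble sort (with early termination)
Input: [7, 87, 1, 44, 96]
Sorted: [1, 7, 44, 87, 96]

9


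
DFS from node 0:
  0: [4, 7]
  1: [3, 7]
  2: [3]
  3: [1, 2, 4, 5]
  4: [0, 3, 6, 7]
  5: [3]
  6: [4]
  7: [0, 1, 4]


Visit 0, push [7, 4]
Visit 4, push [7, 6, 3]
Visit 3, push [5, 2, 1]
Visit 1, push [7]
Visit 7, push []
Visit 2, push []
Visit 5, push []
Visit 6, push []

DFS order: [0, 4, 3, 1, 7, 2, 5, 6]


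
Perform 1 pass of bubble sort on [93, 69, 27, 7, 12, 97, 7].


Initial: [93, 69, 27, 7, 12, 97, 7]
Pass 1: [69, 27, 7, 12, 93, 7, 97] (5 swaps)

After 1 pass: [69, 27, 7, 12, 93, 7, 97]


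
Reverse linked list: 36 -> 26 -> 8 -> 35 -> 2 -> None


Step 1: curr=36, set curr.next=prev(None) | reversed so far: 36
Step 2: curr=26, set curr.next=prev(36) | reversed so far: 26 -> 36
Step 3: curr=8, set curr.next=prev(26) | reversed so far: 8 -> 26 -> 36
Step 4: curr=35, set curr.next=prev(8) | reversed so far: 35 -> 8 -> 26 -> 36
Step 5: curr=2, set curr.next=prev(35) | reversed so far: 2 -> 35 -> 8 -> 26 -> 36

2 -> 35 -> 8 -> 26 -> 36 -> None


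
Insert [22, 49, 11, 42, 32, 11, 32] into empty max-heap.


Insert 22: [22]
Insert 49: [49, 22]
Insert 11: [49, 22, 11]
Insert 42: [49, 42, 11, 22]
Insert 32: [49, 42, 11, 22, 32]
Insert 11: [49, 42, 11, 22, 32, 11]
Insert 32: [49, 42, 32, 22, 32, 11, 11]

Final heap: [49, 42, 32, 22, 32, 11, 11]


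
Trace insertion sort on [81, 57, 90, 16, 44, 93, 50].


Initial: [81, 57, 90, 16, 44, 93, 50]
Insert 57: [57, 81, 90, 16, 44, 93, 50]
Insert 90: [57, 81, 90, 16, 44, 93, 50]
Insert 16: [16, 57, 81, 90, 44, 93, 50]
Insert 44: [16, 44, 57, 81, 90, 93, 50]
Insert 93: [16, 44, 57, 81, 90, 93, 50]
Insert 50: [16, 44, 50, 57, 81, 90, 93]

Sorted: [16, 44, 50, 57, 81, 90, 93]


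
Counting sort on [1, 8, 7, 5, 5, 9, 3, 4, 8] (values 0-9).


Input: [1, 8, 7, 5, 5, 9, 3, 4, 8]
Counts: [0, 1, 0, 1, 1, 2, 0, 1, 2, 1]

Sorted: [1, 3, 4, 5, 5, 7, 8, 8, 9]


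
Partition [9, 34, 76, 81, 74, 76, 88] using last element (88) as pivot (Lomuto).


Pivot: 88
  9 <= 88: advance i (no swap)
  34 <= 88: advance i (no swap)
  76 <= 88: advance i (no swap)
  81 <= 88: advance i (no swap)
  74 <= 88: advance i (no swap)
  76 <= 88: advance i (no swap)
Place pivot at 6: [9, 34, 76, 81, 74, 76, 88]

Partitioned: [9, 34, 76, 81, 74, 76, 88]


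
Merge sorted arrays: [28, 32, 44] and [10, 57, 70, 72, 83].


Take 10 from B
Take 28 from A
Take 32 from A
Take 44 from A

Merged: [10, 28, 32, 44, 57, 70, 72, 83]


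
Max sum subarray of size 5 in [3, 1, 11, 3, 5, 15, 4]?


[0:5]: 23
[1:6]: 35
[2:7]: 38

Max: 38 at [2:7]


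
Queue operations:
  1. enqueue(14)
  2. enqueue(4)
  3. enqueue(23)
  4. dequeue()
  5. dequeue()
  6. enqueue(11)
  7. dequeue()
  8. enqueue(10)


enqueue(14) -> [14]
enqueue(4) -> [14, 4]
enqueue(23) -> [14, 4, 23]
dequeue()->14, [4, 23]
dequeue()->4, [23]
enqueue(11) -> [23, 11]
dequeue()->23, [11]
enqueue(10) -> [11, 10]

Final queue: [11, 10]


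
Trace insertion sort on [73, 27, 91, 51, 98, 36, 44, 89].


Initial: [73, 27, 91, 51, 98, 36, 44, 89]
Insert 27: [27, 73, 91, 51, 98, 36, 44, 89]
Insert 91: [27, 73, 91, 51, 98, 36, 44, 89]
Insert 51: [27, 51, 73, 91, 98, 36, 44, 89]
Insert 98: [27, 51, 73, 91, 98, 36, 44, 89]
Insert 36: [27, 36, 51, 73, 91, 98, 44, 89]
Insert 44: [27, 36, 44, 51, 73, 91, 98, 89]
Insert 89: [27, 36, 44, 51, 73, 89, 91, 98]

Sorted: [27, 36, 44, 51, 73, 89, 91, 98]


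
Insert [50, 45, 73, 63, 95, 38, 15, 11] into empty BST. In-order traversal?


Insert 50: root
Insert 45: L from 50
Insert 73: R from 50
Insert 63: R from 50 -> L from 73
Insert 95: R from 50 -> R from 73
Insert 38: L from 50 -> L from 45
Insert 15: L from 50 -> L from 45 -> L from 38
Insert 11: L from 50 -> L from 45 -> L from 38 -> L from 15

In-order: [11, 15, 38, 45, 50, 63, 73, 95]


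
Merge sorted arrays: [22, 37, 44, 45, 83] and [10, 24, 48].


Take 10 from B
Take 22 from A
Take 24 from B
Take 37 from A
Take 44 from A
Take 45 from A
Take 48 from B

Merged: [10, 22, 24, 37, 44, 45, 48, 83]


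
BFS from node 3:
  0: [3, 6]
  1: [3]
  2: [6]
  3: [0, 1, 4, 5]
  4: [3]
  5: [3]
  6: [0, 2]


Visit 3, enqueue [0, 1, 4, 5]
Visit 0, enqueue [6]
Visit 1, enqueue []
Visit 4, enqueue []
Visit 5, enqueue []
Visit 6, enqueue [2]
Visit 2, enqueue []

BFS order: [3, 0, 1, 4, 5, 6, 2]


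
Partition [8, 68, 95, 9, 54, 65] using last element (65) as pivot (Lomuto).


Pivot: 65
  8 <= 65: advance i (no swap)
  9 <= 65: swap -> [8, 9, 95, 68, 54, 65]
  54 <= 65: swap -> [8, 9, 54, 68, 95, 65]
Place pivot at 3: [8, 9, 54, 65, 95, 68]

Partitioned: [8, 9, 54, 65, 95, 68]


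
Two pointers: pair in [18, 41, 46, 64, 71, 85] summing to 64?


lo=0(18)+hi=5(85)=103
lo=0(18)+hi=4(71)=89
lo=0(18)+hi=3(64)=82
lo=0(18)+hi=2(46)=64

Yes: 18+46=64


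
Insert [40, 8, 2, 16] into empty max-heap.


Insert 40: [40]
Insert 8: [40, 8]
Insert 2: [40, 8, 2]
Insert 16: [40, 16, 2, 8]

Final heap: [40, 16, 2, 8]


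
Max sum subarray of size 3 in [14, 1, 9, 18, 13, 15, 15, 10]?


[0:3]: 24
[1:4]: 28
[2:5]: 40
[3:6]: 46
[4:7]: 43
[5:8]: 40

Max: 46 at [3:6]


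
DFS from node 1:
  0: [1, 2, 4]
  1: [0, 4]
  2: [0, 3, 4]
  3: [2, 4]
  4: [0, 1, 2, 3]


Visit 1, push [4, 0]
Visit 0, push [4, 2]
Visit 2, push [4, 3]
Visit 3, push [4]
Visit 4, push []

DFS order: [1, 0, 2, 3, 4]


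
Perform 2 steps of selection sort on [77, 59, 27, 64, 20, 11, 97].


Initial: [77, 59, 27, 64, 20, 11, 97]
Step 1: min=11 at 5
  Swap: [11, 59, 27, 64, 20, 77, 97]
Step 2: min=20 at 4
  Swap: [11, 20, 27, 64, 59, 77, 97]

After 2 steps: [11, 20, 27, 64, 59, 77, 97]


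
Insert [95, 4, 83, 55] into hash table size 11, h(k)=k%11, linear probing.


Insert 95: h=7 -> slot 7
Insert 4: h=4 -> slot 4
Insert 83: h=6 -> slot 6
Insert 55: h=0 -> slot 0

Table: [55, None, None, None, 4, None, 83, 95, None, None, None]


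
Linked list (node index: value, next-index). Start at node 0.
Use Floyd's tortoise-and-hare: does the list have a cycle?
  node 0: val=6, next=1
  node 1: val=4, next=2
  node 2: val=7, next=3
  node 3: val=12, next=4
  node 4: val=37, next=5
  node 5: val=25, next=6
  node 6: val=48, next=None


Floyd's tortoise (slow, +1) and hare (fast, +2):
  init: slow=0, fast=0
  step 1: slow=1, fast=2
  step 2: slow=2, fast=4
  step 3: slow=3, fast=6
  step 4: fast -> None, no cycle

Cycle: no


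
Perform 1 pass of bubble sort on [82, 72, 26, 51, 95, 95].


Initial: [82, 72, 26, 51, 95, 95]
Pass 1: [72, 26, 51, 82, 95, 95] (3 swaps)

After 1 pass: [72, 26, 51, 82, 95, 95]


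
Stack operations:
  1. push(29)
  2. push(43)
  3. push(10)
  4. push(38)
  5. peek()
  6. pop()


push(29) -> [29]
push(43) -> [29, 43]
push(10) -> [29, 43, 10]
push(38) -> [29, 43, 10, 38]
peek()->38
pop()->38, [29, 43, 10]

Final stack: [29, 43, 10]


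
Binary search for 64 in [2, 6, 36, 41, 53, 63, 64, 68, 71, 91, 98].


Step 1: lo=0, hi=10, mid=5, val=63
Step 2: lo=6, hi=10, mid=8, val=71
Step 3: lo=6, hi=7, mid=6, val=64

Found at index 6


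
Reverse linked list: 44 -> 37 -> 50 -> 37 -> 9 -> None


Step 1: curr=44, set curr.next=prev(None) | reversed so far: 44
Step 2: curr=37, set curr.next=prev(44) | reversed so far: 37 -> 44
Step 3: curr=50, set curr.next=prev(37) | reversed so far: 50 -> 37 -> 44
Step 4: curr=37, set curr.next=prev(50) | reversed so far: 37 -> 50 -> 37 -> 44
Step 5: curr=9, set curr.next=prev(37) | reversed so far: 9 -> 37 -> 50 -> 37 -> 44

9 -> 37 -> 50 -> 37 -> 44 -> None


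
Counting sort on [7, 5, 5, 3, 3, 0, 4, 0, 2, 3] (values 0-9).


Input: [7, 5, 5, 3, 3, 0, 4, 0, 2, 3]
Counts: [2, 0, 1, 3, 1, 2, 0, 1, 0, 0]

Sorted: [0, 0, 2, 3, 3, 3, 4, 5, 5, 7]


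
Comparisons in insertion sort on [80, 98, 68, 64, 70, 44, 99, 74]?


Algorithm: insertion sort
Input: [80, 98, 68, 64, 70, 44, 99, 74]
Sorted: [44, 64, 68, 70, 74, 80, 98, 99]

19


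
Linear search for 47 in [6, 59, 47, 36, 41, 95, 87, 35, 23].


i=0: 6!=47
i=1: 59!=47
i=2: 47==47 found!

Found at 2, 3 comps


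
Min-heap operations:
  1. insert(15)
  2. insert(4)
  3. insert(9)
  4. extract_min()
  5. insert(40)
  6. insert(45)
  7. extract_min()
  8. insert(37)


insert(15) -> [15]
insert(4) -> [4, 15]
insert(9) -> [4, 15, 9]
extract_min()->4, [9, 15]
insert(40) -> [9, 15, 40]
insert(45) -> [9, 15, 40, 45]
extract_min()->9, [15, 45, 40]
insert(37) -> [15, 37, 40, 45]

Final heap: [15, 37, 40, 45]


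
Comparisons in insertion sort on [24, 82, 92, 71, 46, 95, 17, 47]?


Algorithm: insertion sort
Input: [24, 82, 92, 71, 46, 95, 17, 47]
Sorted: [17, 24, 46, 47, 71, 82, 92, 95]

21


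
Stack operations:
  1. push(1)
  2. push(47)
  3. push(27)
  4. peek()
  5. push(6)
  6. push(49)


push(1) -> [1]
push(47) -> [1, 47]
push(27) -> [1, 47, 27]
peek()->27
push(6) -> [1, 47, 27, 6]
push(49) -> [1, 47, 27, 6, 49]

Final stack: [1, 47, 27, 6, 49]


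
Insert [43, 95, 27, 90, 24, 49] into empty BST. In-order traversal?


Insert 43: root
Insert 95: R from 43
Insert 27: L from 43
Insert 90: R from 43 -> L from 95
Insert 24: L from 43 -> L from 27
Insert 49: R from 43 -> L from 95 -> L from 90

In-order: [24, 27, 43, 49, 90, 95]


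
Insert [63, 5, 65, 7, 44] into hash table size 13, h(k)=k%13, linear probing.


Insert 63: h=11 -> slot 11
Insert 5: h=5 -> slot 5
Insert 65: h=0 -> slot 0
Insert 7: h=7 -> slot 7
Insert 44: h=5, 1 probes -> slot 6

Table: [65, None, None, None, None, 5, 44, 7, None, None, None, 63, None]
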